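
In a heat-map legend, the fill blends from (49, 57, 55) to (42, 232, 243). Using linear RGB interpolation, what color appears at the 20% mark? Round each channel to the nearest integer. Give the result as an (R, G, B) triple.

20% corresponds to t = 0.2.
R = 49 + 0.2 × (42 − 49) = 49 + 0.2 × -7 = 47.6 → 48
G = 57 + 0.2 × (232 − 57) = 57 + 0.2 × 175 = 92 → 92
B = 55 + 0.2 × (243 − 55) = 55 + 0.2 × 188 = 92.6 → 93

(48, 92, 93)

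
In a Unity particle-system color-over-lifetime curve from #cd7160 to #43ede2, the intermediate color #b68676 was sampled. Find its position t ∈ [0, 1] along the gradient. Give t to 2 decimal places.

0.17

Invert the lerp on the R channel (largest span, 138): t = (182 − 205) / (67 − 205) = -23/-138 = 0.16667.
Check on G: (134 − 113)/(237 − 113) = 0.1694 ✓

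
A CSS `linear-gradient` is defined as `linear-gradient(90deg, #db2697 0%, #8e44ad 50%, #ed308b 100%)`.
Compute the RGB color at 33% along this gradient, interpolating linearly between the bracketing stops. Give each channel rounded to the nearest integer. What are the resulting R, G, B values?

(168, 58, 166)

33% lies between the 0% and 50% stops, so the local fraction is t = (33 − 0)/(50 − 0) = 33/50 ≈ 0.66.
#db2697 → (219, 38, 151); #8e44ad → (142, 68, 173).
R = 219 + 0.66 × (142 − 219) = 168.18 → 168
G = 38 + 0.66 × (68 − 38) = 57.8 → 58
B = 151 + 0.66 × (173 − 151) = 165.52 → 166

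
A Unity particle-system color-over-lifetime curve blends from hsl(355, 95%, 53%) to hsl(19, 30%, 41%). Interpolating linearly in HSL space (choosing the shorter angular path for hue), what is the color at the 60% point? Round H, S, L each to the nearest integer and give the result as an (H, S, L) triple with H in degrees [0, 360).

(9, 56, 46)

Hue: 19 − 355 = -336°, but |-336| > 180 so the shorter arc goes the other way: Δh = -336 + 360 = 24°.
H = 355 + 0.6 × (24) = 369.4 → 369 → 369 mod 360 = 9°
S = 95 + 0.6 × (30 − 95) = 56 → 56%
L = 53 + 0.6 × (41 − 53) = 45.8 → 46%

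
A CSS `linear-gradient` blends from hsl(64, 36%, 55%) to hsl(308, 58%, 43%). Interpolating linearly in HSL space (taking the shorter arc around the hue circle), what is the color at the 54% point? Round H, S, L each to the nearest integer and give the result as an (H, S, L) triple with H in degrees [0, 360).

(1, 48, 49)

Hue: 308 − 64 = 244°, but |244| > 180 so the shorter arc goes the other way: Δh = 244 − 360 = -116°.
H = 64 + 0.54 × (-116) = 1.36 → 1°
S = 36 + 0.54 × (58 − 36) = 47.88 → 48%
L = 55 + 0.54 × (43 − 55) = 48.52 → 49%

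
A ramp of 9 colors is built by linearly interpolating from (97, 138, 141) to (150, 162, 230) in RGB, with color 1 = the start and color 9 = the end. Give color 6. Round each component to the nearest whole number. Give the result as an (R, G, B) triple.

(130, 153, 197)

With 9 swatches and endpoints inclusive, swatch 6 sits at t = (6 − 1)/(9 − 1) = 5/8 ≈ 0.625.
R = 97 + 0.625 × (150 − 97) = 130.125 → 130
G = 138 + 0.625 × (162 − 138) = 153 → 153
B = 141 + 0.625 × (230 − 141) = 196.625 → 197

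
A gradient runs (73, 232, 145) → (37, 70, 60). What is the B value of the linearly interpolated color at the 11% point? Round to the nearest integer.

136

B = 145 + 0.11 × (60 − 145) = 135.65 → 136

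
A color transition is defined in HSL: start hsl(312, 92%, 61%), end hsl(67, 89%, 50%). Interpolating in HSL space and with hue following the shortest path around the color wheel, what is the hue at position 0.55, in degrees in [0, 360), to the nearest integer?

Hue: 67 − 312 = -245°, but |-245| > 180 so the shorter arc goes the other way: Δh = -245 + 360 = 115°.
H = 312 + 0.55 × (115) = 375.25 → 375 → 375 mod 360 = 15°

15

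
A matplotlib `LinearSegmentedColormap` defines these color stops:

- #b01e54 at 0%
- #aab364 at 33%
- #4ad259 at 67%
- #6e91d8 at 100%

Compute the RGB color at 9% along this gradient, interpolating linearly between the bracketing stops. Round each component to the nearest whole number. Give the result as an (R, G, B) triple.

(174, 71, 88)

9% lies between the 0% and 33% stops, so the local fraction is t = (9 − 0)/(33 − 0) = 9/33 ≈ 0.2727.
#b01e54 → (176, 30, 84); #aab364 → (170, 179, 100).
R = 176 + 0.2727 × (170 − 176) = 174.364 → 174
G = 30 + 0.2727 × (179 − 30) = 70.632 → 71
B = 84 + 0.2727 × (100 − 84) = 88.363 → 88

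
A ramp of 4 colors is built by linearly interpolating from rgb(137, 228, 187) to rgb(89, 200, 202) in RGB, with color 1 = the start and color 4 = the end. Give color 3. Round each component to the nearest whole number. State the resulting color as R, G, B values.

(105, 209, 197)

With 4 swatches and endpoints inclusive, swatch 3 sits at t = (3 − 1)/(4 − 1) = 2/3 ≈ 0.6667.
R = 137 + 0.6667 × (89 − 137) = 104.998 → 105
G = 228 + 0.6667 × (200 − 228) = 209.332 → 209
B = 187 + 0.6667 × (202 − 187) = 197 → 197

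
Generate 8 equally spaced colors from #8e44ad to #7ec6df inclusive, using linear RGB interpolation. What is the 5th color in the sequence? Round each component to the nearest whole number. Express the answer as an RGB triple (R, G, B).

(133, 142, 202)

With 8 swatches and endpoints inclusive, swatch 5 sits at t = (5 − 1)/(8 − 1) = 4/7 ≈ 0.5714.
#8e44ad → (142, 68, 173); #7ec6df → (126, 198, 223).
R = 142 + 0.5714 × (126 − 142) = 132.858 → 133
G = 68 + 0.5714 × (198 − 68) = 142.282 → 142
B = 173 + 0.5714 × (223 − 173) = 201.57 → 202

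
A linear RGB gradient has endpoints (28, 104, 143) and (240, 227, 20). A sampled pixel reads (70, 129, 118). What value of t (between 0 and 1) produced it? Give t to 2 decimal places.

0.20

Invert the lerp on the R channel (largest span, 212): t = (70 − 28) / (240 − 28) = 42/212 = 0.19811.
Check on G: (129 − 104)/(227 − 104) = 0.2033 ✓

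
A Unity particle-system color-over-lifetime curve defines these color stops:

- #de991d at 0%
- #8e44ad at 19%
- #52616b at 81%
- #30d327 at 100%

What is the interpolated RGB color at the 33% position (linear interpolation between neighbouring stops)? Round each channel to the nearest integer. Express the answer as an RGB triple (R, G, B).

33% lies between the 19% and 81% stops, so the local fraction is t = (33 − 19)/(81 − 19) = 14/62 ≈ 0.2258.
#8e44ad → (142, 68, 173); #52616b → (82, 97, 107).
R = 142 + 0.2258 × (82 − 142) = 128.452 → 128
G = 68 + 0.2258 × (97 − 68) = 74.548 → 75
B = 173 + 0.2258 × (107 − 173) = 158.097 → 158

(128, 75, 158)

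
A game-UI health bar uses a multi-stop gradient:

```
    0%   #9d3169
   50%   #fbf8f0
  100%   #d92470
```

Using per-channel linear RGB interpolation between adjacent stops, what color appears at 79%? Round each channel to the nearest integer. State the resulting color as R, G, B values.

79% lies between the 50% and 100% stops, so the local fraction is t = (79 − 50)/(100 − 50) = 29/50 ≈ 0.58.
#fbf8f0 → (251, 248, 240); #d92470 → (217, 36, 112).
R = 251 + 0.58 × (217 − 251) = 231.28 → 231
G = 248 + 0.58 × (36 − 248) = 125.04 → 125
B = 240 + 0.58 × (112 − 240) = 165.76 → 166

(231, 125, 166)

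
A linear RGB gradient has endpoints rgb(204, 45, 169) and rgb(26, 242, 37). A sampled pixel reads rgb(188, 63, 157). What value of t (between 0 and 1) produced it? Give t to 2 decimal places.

0.09

Invert the lerp on the G channel (largest span, 197): t = (63 − 45) / (242 − 45) = 18/197 = 0.091371.
Check on R: (188 − 204)/(26 − 204) = 0.08989 ✓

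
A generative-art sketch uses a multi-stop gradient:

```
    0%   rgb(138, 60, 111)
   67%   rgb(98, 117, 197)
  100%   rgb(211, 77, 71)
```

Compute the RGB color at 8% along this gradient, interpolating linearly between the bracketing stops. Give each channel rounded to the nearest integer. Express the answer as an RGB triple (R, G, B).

(133, 67, 121)

8% lies between the 0% and 67% stops, so the local fraction is t = (8 − 0)/(67 − 0) = 8/67 ≈ 0.1194.
R = 138 + 0.1194 × (98 − 138) = 133.224 → 133
G = 60 + 0.1194 × (117 − 60) = 66.806 → 67
B = 111 + 0.1194 × (197 − 111) = 121.268 → 121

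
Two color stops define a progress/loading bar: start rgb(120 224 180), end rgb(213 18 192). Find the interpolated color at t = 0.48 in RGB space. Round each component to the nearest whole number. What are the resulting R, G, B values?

(165, 125, 186)

R = 120 + 0.48 × (213 − 120) = 120 + 0.48 × 93 = 164.64 → 165
G = 224 + 0.48 × (18 − 224) = 224 + 0.48 × -206 = 125.12 → 125
B = 180 + 0.48 × (192 − 180) = 180 + 0.48 × 12 = 185.76 → 186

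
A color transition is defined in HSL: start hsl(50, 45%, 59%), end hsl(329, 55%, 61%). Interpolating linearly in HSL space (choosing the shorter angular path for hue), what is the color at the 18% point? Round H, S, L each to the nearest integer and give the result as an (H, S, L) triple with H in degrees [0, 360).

Hue: 329 − 50 = 279°, but |279| > 180 so the shorter arc goes the other way: Δh = 279 − 360 = -81°.
H = 50 + 0.18 × (-81) = 35.42 → 35°
S = 45 + 0.18 × (55 − 45) = 46.8 → 47%
L = 59 + 0.18 × (61 − 59) = 59.36 → 59%

(35, 47, 59)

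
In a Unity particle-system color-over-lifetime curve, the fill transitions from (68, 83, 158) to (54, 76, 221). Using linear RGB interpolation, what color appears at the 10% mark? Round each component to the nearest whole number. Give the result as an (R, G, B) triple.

10% corresponds to t = 0.1.
R = 68 + 0.1 × (54 − 68) = 68 + 0.1 × -14 = 66.6 → 67
G = 83 + 0.1 × (76 − 83) = 83 + 0.1 × -7 = 82.3 → 82
B = 158 + 0.1 × (221 − 158) = 158 + 0.1 × 63 = 164.3 → 164
So the blended color is (67, 82, 164), about #4352a4.

(67, 82, 164)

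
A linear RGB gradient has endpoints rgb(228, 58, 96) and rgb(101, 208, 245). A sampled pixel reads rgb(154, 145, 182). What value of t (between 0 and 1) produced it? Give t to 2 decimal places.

Invert the lerp on the G channel (largest span, 150): t = (145 − 58) / (208 − 58) = 87/150 = 0.58.
Check on R: (154 − 228)/(101 − 228) = 0.5827 ✓

0.58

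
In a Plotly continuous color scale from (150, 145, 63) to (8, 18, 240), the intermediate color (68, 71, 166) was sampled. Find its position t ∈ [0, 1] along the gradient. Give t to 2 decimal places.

Invert the lerp on the B channel (largest span, 177): t = (166 − 63) / (240 − 63) = 103/177 = 0.58192.
Check on R: (68 − 150)/(8 − 150) = 0.5775 ✓

0.58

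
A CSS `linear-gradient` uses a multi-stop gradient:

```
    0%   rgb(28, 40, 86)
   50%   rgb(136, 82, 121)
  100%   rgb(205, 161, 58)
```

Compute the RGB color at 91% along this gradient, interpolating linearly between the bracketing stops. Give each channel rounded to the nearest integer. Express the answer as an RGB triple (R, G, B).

(193, 147, 69)

91% lies between the 50% and 100% stops, so the local fraction is t = (91 − 50)/(100 − 50) = 41/50 ≈ 0.82.
R = 136 + 0.82 × (205 − 136) = 192.58 → 193
G = 82 + 0.82 × (161 − 82) = 146.78 → 147
B = 121 + 0.82 × (58 − 121) = 69.34 → 69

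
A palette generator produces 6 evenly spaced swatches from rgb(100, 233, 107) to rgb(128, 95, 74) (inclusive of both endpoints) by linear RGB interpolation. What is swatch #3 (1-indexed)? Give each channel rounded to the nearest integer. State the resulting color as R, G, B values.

(111, 178, 94)

With 6 swatches and endpoints inclusive, swatch 3 sits at t = (3 − 1)/(6 − 1) = 2/5 ≈ 0.4.
R = 100 + 0.4 × (128 − 100) = 111.2 → 111
G = 233 + 0.4 × (95 − 233) = 177.8 → 178
B = 107 + 0.4 × (74 − 107) = 93.8 → 94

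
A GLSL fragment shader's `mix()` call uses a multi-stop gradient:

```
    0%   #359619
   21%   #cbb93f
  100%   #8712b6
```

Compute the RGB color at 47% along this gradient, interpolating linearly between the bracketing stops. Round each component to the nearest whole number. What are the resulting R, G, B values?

(181, 130, 102)

47% lies between the 21% and 100% stops, so the local fraction is t = (47 − 21)/(100 − 21) = 26/79 ≈ 0.3291.
#cbb93f → (203, 185, 63); #8712b6 → (135, 18, 182).
R = 203 + 0.3291 × (135 − 203) = 180.621 → 181
G = 185 + 0.3291 × (18 − 185) = 130.04 → 130
B = 63 + 0.3291 × (182 − 63) = 102.163 → 102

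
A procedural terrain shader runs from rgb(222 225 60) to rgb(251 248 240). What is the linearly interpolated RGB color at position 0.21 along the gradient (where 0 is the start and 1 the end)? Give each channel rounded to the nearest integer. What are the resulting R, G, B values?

(228, 230, 98)

R = 222 + 0.21 × (251 − 222) = 222 + 0.21 × 29 = 228.09 → 228
G = 225 + 0.21 × (248 − 225) = 225 + 0.21 × 23 = 229.83 → 230
B = 60 + 0.21 × (240 − 60) = 60 + 0.21 × 180 = 97.8 → 98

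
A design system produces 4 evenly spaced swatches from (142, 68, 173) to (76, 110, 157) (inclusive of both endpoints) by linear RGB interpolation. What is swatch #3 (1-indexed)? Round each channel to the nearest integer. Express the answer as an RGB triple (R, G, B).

With 4 swatches and endpoints inclusive, swatch 3 sits at t = (3 − 1)/(4 − 1) = 2/3 ≈ 0.6667.
R = 142 + 0.6667 × (76 − 142) = 97.998 → 98
G = 68 + 0.6667 × (110 − 68) = 96.001 → 96
B = 173 + 0.6667 × (157 − 173) = 162.333 → 162

(98, 96, 162)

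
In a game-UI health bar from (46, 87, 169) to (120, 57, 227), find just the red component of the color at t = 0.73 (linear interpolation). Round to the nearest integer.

100

R = 46 + 0.73 × (120 − 46) = 100.02 → 100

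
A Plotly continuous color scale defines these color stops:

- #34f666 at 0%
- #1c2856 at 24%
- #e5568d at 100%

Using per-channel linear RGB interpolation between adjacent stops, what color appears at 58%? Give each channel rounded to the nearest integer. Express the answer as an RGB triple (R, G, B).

58% lies between the 24% and 100% stops, so the local fraction is t = (58 − 24)/(100 − 24) = 34/76 ≈ 0.4474.
#1c2856 → (28, 40, 86); #e5568d → (229, 86, 141).
R = 28 + 0.4474 × (229 − 28) = 117.927 → 118
G = 40 + 0.4474 × (86 − 40) = 60.58 → 61
B = 86 + 0.4474 × (141 − 86) = 110.607 → 111

(118, 61, 111)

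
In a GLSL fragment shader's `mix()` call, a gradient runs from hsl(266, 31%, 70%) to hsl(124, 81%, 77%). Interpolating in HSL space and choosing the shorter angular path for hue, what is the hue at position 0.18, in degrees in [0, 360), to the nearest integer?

Hue arc: Δh = 124 − 266 = -142° (|Δh| ≤ 180, already the shorter path).
H = 266 + 0.18 × (-142) = 240.44 → 240°

240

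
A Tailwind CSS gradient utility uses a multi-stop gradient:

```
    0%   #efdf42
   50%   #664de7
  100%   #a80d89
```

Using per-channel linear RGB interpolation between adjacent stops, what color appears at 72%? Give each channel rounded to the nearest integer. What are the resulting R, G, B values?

(131, 49, 190)

72% lies between the 50% and 100% stops, so the local fraction is t = (72 − 50)/(100 − 50) = 22/50 ≈ 0.44.
#664de7 → (102, 77, 231); #a80d89 → (168, 13, 137).
R = 102 + 0.44 × (168 − 102) = 131.04 → 131
G = 77 + 0.44 × (13 − 77) = 48.84 → 49
B = 231 + 0.44 × (137 − 231) = 189.64 → 190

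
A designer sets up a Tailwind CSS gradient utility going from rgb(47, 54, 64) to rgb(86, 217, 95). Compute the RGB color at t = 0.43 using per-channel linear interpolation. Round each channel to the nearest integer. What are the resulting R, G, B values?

R = 47 + 0.43 × (86 − 47) = 47 + 0.43 × 39 = 63.77 → 64
G = 54 + 0.43 × (217 − 54) = 54 + 0.43 × 163 = 124.09 → 124
B = 64 + 0.43 × (95 − 64) = 64 + 0.43 × 31 = 77.33 → 77
So the blended color is (64, 124, 77), about #407c4d.

(64, 124, 77)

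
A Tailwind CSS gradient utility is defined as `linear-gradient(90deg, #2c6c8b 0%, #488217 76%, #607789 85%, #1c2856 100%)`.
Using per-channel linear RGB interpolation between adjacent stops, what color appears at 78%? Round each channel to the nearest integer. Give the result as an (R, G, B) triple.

(77, 128, 48)

78% lies between the 76% and 85% stops, so the local fraction is t = (78 − 76)/(85 − 76) = 2/9 ≈ 0.2222.
#488217 → (72, 130, 23); #607789 → (96, 119, 137).
R = 72 + 0.2222 × (96 − 72) = 77.333 → 77
G = 130 + 0.2222 × (119 − 130) = 127.556 → 128
B = 23 + 0.2222 × (137 − 23) = 48.331 → 48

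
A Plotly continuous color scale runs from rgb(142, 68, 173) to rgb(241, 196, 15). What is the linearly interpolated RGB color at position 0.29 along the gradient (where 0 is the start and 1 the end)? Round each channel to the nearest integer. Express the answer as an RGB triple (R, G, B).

(171, 105, 127)

R = 142 + 0.29 × (241 − 142) = 142 + 0.29 × 99 = 170.71 → 171
G = 68 + 0.29 × (196 − 68) = 68 + 0.29 × 128 = 105.12 → 105
B = 173 + 0.29 × (15 − 173) = 173 + 0.29 × -158 = 127.18 → 127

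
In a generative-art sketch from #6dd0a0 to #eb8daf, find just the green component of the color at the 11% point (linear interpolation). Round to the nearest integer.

G₁ = 208 (from #6dd0a0), G₂ = 141 (from #eb8daf).
G = 208 + 0.11 × (141 − 208) = 200.63 → 201

201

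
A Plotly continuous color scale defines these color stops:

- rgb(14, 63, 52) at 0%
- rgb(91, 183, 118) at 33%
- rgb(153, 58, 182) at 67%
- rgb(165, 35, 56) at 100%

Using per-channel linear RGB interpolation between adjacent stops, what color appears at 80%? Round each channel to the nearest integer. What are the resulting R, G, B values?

80% lies between the 67% and 100% stops, so the local fraction is t = (80 − 67)/(100 − 67) = 13/33 ≈ 0.3939.
R = 153 + 0.3939 × (165 − 153) = 157.727 → 158
G = 58 + 0.3939 × (35 − 58) = 48.94 → 49
B = 182 + 0.3939 × (56 − 182) = 132.369 → 132

(158, 49, 132)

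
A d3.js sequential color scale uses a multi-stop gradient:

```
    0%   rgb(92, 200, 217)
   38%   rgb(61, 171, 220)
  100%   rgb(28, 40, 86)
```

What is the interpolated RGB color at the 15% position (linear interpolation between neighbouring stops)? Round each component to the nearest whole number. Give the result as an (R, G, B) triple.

(80, 189, 218)

15% lies between the 0% and 38% stops, so the local fraction is t = (15 − 0)/(38 − 0) = 15/38 ≈ 0.3947.
R = 92 + 0.3947 × (61 − 92) = 79.764 → 80
G = 200 + 0.3947 × (171 − 200) = 188.554 → 189
B = 217 + 0.3947 × (220 − 217) = 218.184 → 218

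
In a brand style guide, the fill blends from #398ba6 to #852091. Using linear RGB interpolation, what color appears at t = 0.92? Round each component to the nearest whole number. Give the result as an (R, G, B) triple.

(127, 41, 147)

#398ba6 → (57, 139, 166); #852091 → (133, 32, 145).
R = 57 + 0.92 × (133 − 57) = 57 + 0.92 × 76 = 126.92 → 127
G = 139 + 0.92 × (32 − 139) = 139 + 0.92 × -107 = 40.56 → 41
B = 166 + 0.92 × (145 − 166) = 166 + 0.92 × -21 = 146.68 → 147
So the blended color is (127, 41, 147), about #7f2993.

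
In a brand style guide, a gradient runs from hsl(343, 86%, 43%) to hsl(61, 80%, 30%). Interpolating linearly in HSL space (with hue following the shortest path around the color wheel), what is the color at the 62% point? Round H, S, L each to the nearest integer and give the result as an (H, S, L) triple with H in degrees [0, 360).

(31, 82, 35)

Hue: 61 − 343 = -282°, but |-282| > 180 so the shorter arc goes the other way: Δh = -282 + 360 = 78°.
H = 343 + 0.62 × (78) = 391.36 → 391 → 391 mod 360 = 31°
S = 86 + 0.62 × (80 − 86) = 82.28 → 82%
L = 43 + 0.62 × (30 − 43) = 34.94 → 35%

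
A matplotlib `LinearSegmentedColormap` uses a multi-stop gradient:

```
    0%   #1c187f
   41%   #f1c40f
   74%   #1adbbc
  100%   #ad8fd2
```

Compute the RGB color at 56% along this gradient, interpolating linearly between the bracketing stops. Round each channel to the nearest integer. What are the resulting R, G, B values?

(143, 206, 94)

56% lies between the 41% and 74% stops, so the local fraction is t = (56 − 41)/(74 − 41) = 15/33 ≈ 0.4545.
#f1c40f → (241, 196, 15); #1adbbc → (26, 219, 188).
R = 241 + 0.4545 × (26 − 241) = 143.282 → 143
G = 196 + 0.4545 × (219 − 196) = 206.453 → 206
B = 15 + 0.4545 × (188 − 15) = 93.629 → 94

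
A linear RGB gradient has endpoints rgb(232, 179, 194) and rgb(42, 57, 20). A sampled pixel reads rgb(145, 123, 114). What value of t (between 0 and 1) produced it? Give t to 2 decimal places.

Invert the lerp on the R channel (largest span, 190): t = (145 − 232) / (42 − 232) = -87/-190 = 0.45789.
Check on G: (123 − 179)/(57 − 179) = 0.459 ✓

0.46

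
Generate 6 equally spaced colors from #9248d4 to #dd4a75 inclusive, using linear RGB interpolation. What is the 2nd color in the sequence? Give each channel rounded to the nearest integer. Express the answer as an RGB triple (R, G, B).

With 6 swatches and endpoints inclusive, swatch 2 sits at t = (2 − 1)/(6 − 1) = 1/5 ≈ 0.2.
#9248d4 → (146, 72, 212); #dd4a75 → (221, 74, 117).
R = 146 + 0.2 × (221 − 146) = 161 → 161
G = 72 + 0.2 × (74 − 72) = 72.4 → 72
B = 212 + 0.2 × (117 − 212) = 193 → 193

(161, 72, 193)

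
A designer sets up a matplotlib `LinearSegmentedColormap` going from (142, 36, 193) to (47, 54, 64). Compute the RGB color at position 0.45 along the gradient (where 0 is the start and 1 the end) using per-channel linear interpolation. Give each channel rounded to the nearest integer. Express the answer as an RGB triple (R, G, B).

R = 142 + 0.45 × (47 − 142) = 142 + 0.45 × -95 = 99.25 → 99
G = 36 + 0.45 × (54 − 36) = 36 + 0.45 × 18 = 44.1 → 44
B = 193 + 0.45 × (64 − 193) = 193 + 0.45 × -129 = 134.95 → 135

(99, 44, 135)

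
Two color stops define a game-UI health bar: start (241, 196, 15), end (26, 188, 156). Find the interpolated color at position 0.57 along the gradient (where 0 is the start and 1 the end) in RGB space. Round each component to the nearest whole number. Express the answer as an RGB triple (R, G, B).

R = 241 + 0.57 × (26 − 241) = 241 + 0.57 × -215 = 118.45 → 118
G = 196 + 0.57 × (188 − 196) = 196 + 0.57 × -8 = 191.44 → 191
B = 15 + 0.57 × (156 − 15) = 15 + 0.57 × 141 = 95.37 → 95

(118, 191, 95)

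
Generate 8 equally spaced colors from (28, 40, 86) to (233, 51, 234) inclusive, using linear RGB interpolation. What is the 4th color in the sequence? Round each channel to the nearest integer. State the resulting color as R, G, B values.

(116, 45, 149)

With 8 swatches and endpoints inclusive, swatch 4 sits at t = (4 − 1)/(8 − 1) = 3/7 ≈ 0.4286.
R = 28 + 0.4286 × (233 − 28) = 115.863 → 116
G = 40 + 0.4286 × (51 − 40) = 44.715 → 45
B = 86 + 0.4286 × (234 − 86) = 149.433 → 149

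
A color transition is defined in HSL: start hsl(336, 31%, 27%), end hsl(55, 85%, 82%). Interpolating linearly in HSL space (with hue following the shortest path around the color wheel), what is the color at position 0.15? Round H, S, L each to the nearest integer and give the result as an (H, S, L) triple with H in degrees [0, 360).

(348, 39, 35)

Hue: 55 − 336 = -281°, but |-281| > 180 so the shorter arc goes the other way: Δh = -281 + 360 = 79°.
H = 336 + 0.15 × (79) = 347.85 → 348°
S = 31 + 0.15 × (85 − 31) = 39.1 → 39%
L = 27 + 0.15 × (82 − 27) = 35.25 → 35%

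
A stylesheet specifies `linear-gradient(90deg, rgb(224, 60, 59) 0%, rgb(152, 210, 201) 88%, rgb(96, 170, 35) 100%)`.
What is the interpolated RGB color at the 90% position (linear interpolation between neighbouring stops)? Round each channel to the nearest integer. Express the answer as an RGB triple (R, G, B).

(143, 203, 173)

90% lies between the 88% and 100% stops, so the local fraction is t = (90 − 88)/(100 − 88) = 2/12 ≈ 0.1667.
R = 152 + 0.1667 × (96 − 152) = 142.665 → 143
G = 210 + 0.1667 × (170 − 210) = 203.332 → 203
B = 201 + 0.1667 × (35 − 201) = 173.328 → 173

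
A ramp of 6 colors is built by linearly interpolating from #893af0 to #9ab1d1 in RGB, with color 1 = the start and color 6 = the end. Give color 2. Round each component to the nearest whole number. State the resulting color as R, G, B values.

With 6 swatches and endpoints inclusive, swatch 2 sits at t = (2 − 1)/(6 − 1) = 1/5 ≈ 0.2.
#893af0 → (137, 58, 240); #9ab1d1 → (154, 177, 209).
R = 137 + 0.2 × (154 − 137) = 140.4 → 140
G = 58 + 0.2 × (177 − 58) = 81.8 → 82
B = 240 + 0.2 × (209 − 240) = 233.8 → 234

(140, 82, 234)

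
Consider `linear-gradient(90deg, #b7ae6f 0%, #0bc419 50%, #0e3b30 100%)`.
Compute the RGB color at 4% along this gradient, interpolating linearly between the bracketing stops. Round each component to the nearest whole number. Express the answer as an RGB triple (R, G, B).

(169, 176, 104)

4% lies between the 0% and 50% stops, so the local fraction is t = (4 − 0)/(50 − 0) = 4/50 ≈ 0.08.
#b7ae6f → (183, 174, 111); #0bc419 → (11, 196, 25).
R = 183 + 0.08 × (11 − 183) = 169.24 → 169
G = 174 + 0.08 × (196 − 174) = 175.76 → 176
B = 111 + 0.08 × (25 − 111) = 104.12 → 104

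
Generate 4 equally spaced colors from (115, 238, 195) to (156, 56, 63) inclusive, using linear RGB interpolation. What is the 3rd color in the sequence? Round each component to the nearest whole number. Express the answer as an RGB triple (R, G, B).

With 4 swatches and endpoints inclusive, swatch 3 sits at t = (3 − 1)/(4 − 1) = 2/3 ≈ 0.6667.
R = 115 + 0.6667 × (156 − 115) = 142.335 → 142
G = 238 + 0.6667 × (56 − 238) = 116.661 → 117
B = 195 + 0.6667 × (63 − 195) = 106.996 → 107

(142, 117, 107)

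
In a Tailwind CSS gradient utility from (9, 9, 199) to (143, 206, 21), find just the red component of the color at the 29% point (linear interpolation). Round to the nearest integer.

R = 9 + 0.29 × (143 − 9) = 47.86 → 48

48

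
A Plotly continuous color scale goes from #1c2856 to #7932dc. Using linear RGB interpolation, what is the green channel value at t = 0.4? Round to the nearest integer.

44

G₁ = 40 (from #1c2856), G₂ = 50 (from #7932dc).
G = 40 + 0.4 × (50 − 40) = 44 → 44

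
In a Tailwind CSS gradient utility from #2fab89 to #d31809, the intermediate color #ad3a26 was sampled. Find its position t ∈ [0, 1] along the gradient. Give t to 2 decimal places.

0.77

Invert the lerp on the R channel (largest span, 164): t = (173 − 47) / (211 − 47) = 126/164 = 0.76829.
Check on G: (58 − 171)/(24 − 171) = 0.7687 ✓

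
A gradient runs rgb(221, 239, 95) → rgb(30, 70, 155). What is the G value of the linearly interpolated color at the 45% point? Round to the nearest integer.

G = 239 + 0.45 × (70 − 239) = 162.95 → 163

163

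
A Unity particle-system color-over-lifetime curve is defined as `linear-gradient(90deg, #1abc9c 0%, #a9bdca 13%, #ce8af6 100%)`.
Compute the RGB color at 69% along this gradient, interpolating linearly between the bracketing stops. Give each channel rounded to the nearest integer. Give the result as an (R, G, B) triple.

(193, 156, 230)

69% lies between the 13% and 100% stops, so the local fraction is t = (69 − 13)/(100 − 13) = 56/87 ≈ 0.6437.
#a9bdca → (169, 189, 202); #ce8af6 → (206, 138, 246).
R = 169 + 0.6437 × (206 − 169) = 192.817 → 193
G = 189 + 0.6437 × (138 − 189) = 156.171 → 156
B = 202 + 0.6437 × (246 − 202) = 230.323 → 230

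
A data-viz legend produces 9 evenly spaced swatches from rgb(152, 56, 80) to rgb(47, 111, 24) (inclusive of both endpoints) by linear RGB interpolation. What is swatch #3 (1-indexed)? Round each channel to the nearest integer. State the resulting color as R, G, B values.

With 9 swatches and endpoints inclusive, swatch 3 sits at t = (3 − 1)/(9 − 1) = 2/8 ≈ 0.25.
R = 152 + 0.25 × (47 − 152) = 125.75 → 126
G = 56 + 0.25 × (111 − 56) = 69.75 → 70
B = 80 + 0.25 × (24 − 80) = 66 → 66

(126, 70, 66)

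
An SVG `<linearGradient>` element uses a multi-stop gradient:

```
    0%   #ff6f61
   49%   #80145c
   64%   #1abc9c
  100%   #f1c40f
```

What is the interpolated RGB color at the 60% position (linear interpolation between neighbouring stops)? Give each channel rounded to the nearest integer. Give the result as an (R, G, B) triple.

(53, 143, 139)

60% lies between the 49% and 64% stops, so the local fraction is t = (60 − 49)/(64 − 49) = 11/15 ≈ 0.7333.
#80145c → (128, 20, 92); #1abc9c → (26, 188, 156).
R = 128 + 0.7333 × (26 − 128) = 53.203 → 53
G = 20 + 0.7333 × (188 − 20) = 143.194 → 143
B = 92 + 0.7333 × (156 − 92) = 138.931 → 139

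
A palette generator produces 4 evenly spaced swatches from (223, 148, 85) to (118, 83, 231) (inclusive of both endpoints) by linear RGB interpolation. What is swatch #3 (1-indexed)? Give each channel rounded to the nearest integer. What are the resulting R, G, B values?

(153, 105, 182)

With 4 swatches and endpoints inclusive, swatch 3 sits at t = (3 − 1)/(4 − 1) = 2/3 ≈ 0.6667.
R = 223 + 0.6667 × (118 − 223) = 152.996 → 153
G = 148 + 0.6667 × (83 − 148) = 104.665 → 105
B = 85 + 0.6667 × (231 − 85) = 182.338 → 182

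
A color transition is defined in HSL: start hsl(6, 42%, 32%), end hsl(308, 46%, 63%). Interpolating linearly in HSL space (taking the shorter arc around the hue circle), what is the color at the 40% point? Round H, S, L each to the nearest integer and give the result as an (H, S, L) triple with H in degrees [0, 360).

(343, 44, 44)

Hue: 308 − 6 = 302°, but |302| > 180 so the shorter arc goes the other way: Δh = 302 − 360 = -58°.
H = 6 + 0.4 × (-58) = -17.2 → -17 → -17 mod 360 = 343°
S = 42 + 0.4 × (46 − 42) = 43.6 → 44%
L = 32 + 0.4 × (63 − 32) = 44.4 → 44%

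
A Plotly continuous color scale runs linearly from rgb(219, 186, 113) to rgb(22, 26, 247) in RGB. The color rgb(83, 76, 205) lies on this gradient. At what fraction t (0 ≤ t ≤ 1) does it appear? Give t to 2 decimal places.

0.69

Invert the lerp on the R channel (largest span, 197): t = (83 − 219) / (22 − 219) = -136/-197 = 0.69036.
Check on G: (76 − 186)/(26 − 186) = 0.6875 ✓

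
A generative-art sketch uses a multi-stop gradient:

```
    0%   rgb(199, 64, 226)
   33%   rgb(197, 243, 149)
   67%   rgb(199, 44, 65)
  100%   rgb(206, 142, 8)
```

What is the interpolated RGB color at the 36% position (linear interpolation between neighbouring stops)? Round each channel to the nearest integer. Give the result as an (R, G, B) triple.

(197, 225, 142)

36% lies between the 33% and 67% stops, so the local fraction is t = (36 − 33)/(67 − 33) = 3/34 ≈ 0.0882.
R = 197 + 0.0882 × (199 − 197) = 197.176 → 197
G = 243 + 0.0882 × (44 − 243) = 225.448 → 225
B = 149 + 0.0882 × (65 − 149) = 141.591 → 142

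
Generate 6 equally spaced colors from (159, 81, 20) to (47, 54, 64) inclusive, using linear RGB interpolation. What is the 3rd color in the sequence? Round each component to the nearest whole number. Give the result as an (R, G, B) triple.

(114, 70, 38)

With 6 swatches and endpoints inclusive, swatch 3 sits at t = (3 − 1)/(6 − 1) = 2/5 ≈ 0.4.
R = 159 + 0.4 × (47 − 159) = 114.2 → 114
G = 81 + 0.4 × (54 − 81) = 70.2 → 70
B = 20 + 0.4 × (64 − 20) = 37.6 → 38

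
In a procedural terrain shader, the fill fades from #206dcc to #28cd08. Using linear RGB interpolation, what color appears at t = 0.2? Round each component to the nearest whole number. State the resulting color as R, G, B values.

(34, 128, 165)

#206dcc → (32, 109, 204); #28cd08 → (40, 205, 8).
R = 32 + 0.2 × (40 − 32) = 32 + 0.2 × 8 = 33.6 → 34
G = 109 + 0.2 × (205 − 109) = 109 + 0.2 × 96 = 128.2 → 128
B = 204 + 0.2 × (8 − 204) = 204 + 0.2 × -196 = 164.8 → 165
So the blended color is (34, 128, 165), about #2280a5.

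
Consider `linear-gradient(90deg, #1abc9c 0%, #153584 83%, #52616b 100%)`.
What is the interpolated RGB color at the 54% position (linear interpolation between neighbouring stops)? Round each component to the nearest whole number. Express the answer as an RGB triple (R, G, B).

54% lies between the 0% and 83% stops, so the local fraction is t = (54 − 0)/(83 − 0) = 54/83 ≈ 0.6506.
#1abc9c → (26, 188, 156); #153584 → (21, 53, 132).
R = 26 + 0.6506 × (21 − 26) = 22.747 → 23
G = 188 + 0.6506 × (53 − 188) = 100.169 → 100
B = 156 + 0.6506 × (132 − 156) = 140.386 → 140

(23, 100, 140)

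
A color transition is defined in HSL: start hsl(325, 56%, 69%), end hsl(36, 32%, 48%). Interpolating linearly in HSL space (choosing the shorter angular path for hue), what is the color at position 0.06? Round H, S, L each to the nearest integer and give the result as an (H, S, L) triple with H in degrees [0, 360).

Hue: 36 − 325 = -289°, but |-289| > 180 so the shorter arc goes the other way: Δh = -289 + 360 = 71°.
H = 325 + 0.06 × (71) = 329.26 → 329°
S = 56 + 0.06 × (32 − 56) = 54.56 → 55%
L = 69 + 0.06 × (48 − 69) = 67.74 → 68%

(329, 55, 68)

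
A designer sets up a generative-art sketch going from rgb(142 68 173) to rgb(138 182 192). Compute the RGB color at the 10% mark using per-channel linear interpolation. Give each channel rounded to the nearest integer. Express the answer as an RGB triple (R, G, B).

(142, 79, 175)

10% corresponds to t = 0.1.
R = 142 + 0.1 × (138 − 142) = 142 + 0.1 × -4 = 141.6 → 142
G = 68 + 0.1 × (182 − 68) = 68 + 0.1 × 114 = 79.4 → 79
B = 173 + 0.1 × (192 − 173) = 173 + 0.1 × 19 = 174.9 → 175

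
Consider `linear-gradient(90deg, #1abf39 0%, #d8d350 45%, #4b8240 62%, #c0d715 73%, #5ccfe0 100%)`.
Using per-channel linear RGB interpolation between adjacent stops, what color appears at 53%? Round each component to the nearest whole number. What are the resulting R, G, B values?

(150, 173, 72)

53% lies between the 45% and 62% stops, so the local fraction is t = (53 − 45)/(62 − 45) = 8/17 ≈ 0.4706.
#d8d350 → (216, 211, 80); #4b8240 → (75, 130, 64).
R = 216 + 0.4706 × (75 − 216) = 149.645 → 150
G = 211 + 0.4706 × (130 − 211) = 172.881 → 173
B = 80 + 0.4706 × (64 − 80) = 72.47 → 72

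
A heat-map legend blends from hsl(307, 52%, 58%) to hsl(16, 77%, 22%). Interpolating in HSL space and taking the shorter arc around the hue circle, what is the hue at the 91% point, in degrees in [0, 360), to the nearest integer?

10

Hue: 16 − 307 = -291°, but |-291| > 180 so the shorter arc goes the other way: Δh = -291 + 360 = 69°.
H = 307 + 0.91 × (69) = 369.79 → 370 → 370 mod 360 = 10°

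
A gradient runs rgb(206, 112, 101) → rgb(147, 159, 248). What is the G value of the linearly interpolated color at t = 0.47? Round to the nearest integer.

134

G = 112 + 0.47 × (159 − 112) = 134.09 → 134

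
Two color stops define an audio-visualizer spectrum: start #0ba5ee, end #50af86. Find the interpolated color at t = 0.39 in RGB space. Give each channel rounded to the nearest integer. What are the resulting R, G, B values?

#0ba5ee → (11, 165, 238); #50af86 → (80, 175, 134).
R = 11 + 0.39 × (80 − 11) = 11 + 0.39 × 69 = 37.91 → 38
G = 165 + 0.39 × (175 − 165) = 165 + 0.39 × 10 = 168.9 → 169
B = 238 + 0.39 × (134 − 238) = 238 + 0.39 × -104 = 197.44 → 197
So the blended color is (38, 169, 197), about #26a9c5.

(38, 169, 197)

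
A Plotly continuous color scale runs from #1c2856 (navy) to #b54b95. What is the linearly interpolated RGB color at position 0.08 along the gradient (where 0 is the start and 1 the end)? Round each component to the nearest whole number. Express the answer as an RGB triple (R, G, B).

#1c2856 → (28, 40, 86); #b54b95 → (181, 75, 149).
R = 28 + 0.08 × (181 − 28) = 28 + 0.08 × 153 = 40.24 → 40
G = 40 + 0.08 × (75 − 40) = 40 + 0.08 × 35 = 42.8 → 43
B = 86 + 0.08 × (149 − 86) = 86 + 0.08 × 63 = 91.04 → 91
So the blended color is (40, 43, 91), about #282b5b.

(40, 43, 91)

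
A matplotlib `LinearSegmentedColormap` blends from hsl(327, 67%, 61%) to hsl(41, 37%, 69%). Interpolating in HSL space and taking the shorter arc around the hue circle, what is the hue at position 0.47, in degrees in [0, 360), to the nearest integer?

2

Hue: 41 − 327 = -286°, but |-286| > 180 so the shorter arc goes the other way: Δh = -286 + 360 = 74°.
H = 327 + 0.47 × (74) = 361.78 → 362 → 362 mod 360 = 2°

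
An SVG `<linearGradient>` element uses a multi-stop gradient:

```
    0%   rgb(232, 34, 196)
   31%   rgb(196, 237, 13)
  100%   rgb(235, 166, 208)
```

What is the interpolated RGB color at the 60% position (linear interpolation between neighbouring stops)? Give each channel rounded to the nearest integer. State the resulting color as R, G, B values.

(212, 207, 95)

60% lies between the 31% and 100% stops, so the local fraction is t = (60 − 31)/(100 − 31) = 29/69 ≈ 0.4203.
R = 196 + 0.4203 × (235 − 196) = 212.392 → 212
G = 237 + 0.4203 × (166 − 237) = 207.159 → 207
B = 13 + 0.4203 × (208 − 13) = 94.959 → 95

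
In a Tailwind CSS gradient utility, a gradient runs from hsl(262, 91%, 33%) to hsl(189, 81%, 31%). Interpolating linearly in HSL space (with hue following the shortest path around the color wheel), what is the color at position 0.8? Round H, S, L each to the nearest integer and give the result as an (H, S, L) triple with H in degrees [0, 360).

Hue arc: Δh = 189 − 262 = -73° (|Δh| ≤ 180, already the shorter path).
H = 262 + 0.8 × (-73) = 203.6 → 204°
S = 91 + 0.8 × (81 − 91) = 83 → 83%
L = 33 + 0.8 × (31 − 33) = 31.4 → 31%

(204, 83, 31)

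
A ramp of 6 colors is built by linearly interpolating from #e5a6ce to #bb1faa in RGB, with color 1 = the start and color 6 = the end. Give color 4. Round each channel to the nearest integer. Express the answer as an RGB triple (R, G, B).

With 6 swatches and endpoints inclusive, swatch 4 sits at t = (4 − 1)/(6 − 1) = 3/5 ≈ 0.6.
#e5a6ce → (229, 166, 206); #bb1faa → (187, 31, 170).
R = 229 + 0.6 × (187 − 229) = 203.8 → 204
G = 166 + 0.6 × (31 − 166) = 85 → 85
B = 206 + 0.6 × (170 − 206) = 184.4 → 184

(204, 85, 184)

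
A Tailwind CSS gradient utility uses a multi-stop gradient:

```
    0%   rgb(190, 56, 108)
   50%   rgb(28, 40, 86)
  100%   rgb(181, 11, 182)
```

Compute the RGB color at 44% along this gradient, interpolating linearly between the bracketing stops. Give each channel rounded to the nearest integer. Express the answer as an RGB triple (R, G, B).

44% lies between the 0% and 50% stops, so the local fraction is t = (44 − 0)/(50 − 0) = 44/50 ≈ 0.88.
R = 190 + 0.88 × (28 − 190) = 47.44 → 47
G = 56 + 0.88 × (40 − 56) = 41.92 → 42
B = 108 + 0.88 × (86 − 108) = 88.64 → 89

(47, 42, 89)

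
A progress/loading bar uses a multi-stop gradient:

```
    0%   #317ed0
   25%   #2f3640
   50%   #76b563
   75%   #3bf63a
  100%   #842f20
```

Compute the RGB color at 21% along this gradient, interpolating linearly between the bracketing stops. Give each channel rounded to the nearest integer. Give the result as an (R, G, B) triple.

21% lies between the 0% and 25% stops, so the local fraction is t = (21 − 0)/(25 − 0) = 21/25 ≈ 0.84.
#317ed0 → (49, 126, 208); #2f3640 → (47, 54, 64).
R = 49 + 0.84 × (47 − 49) = 47.32 → 47
G = 126 + 0.84 × (54 − 126) = 65.52 → 66
B = 208 + 0.84 × (64 − 208) = 87.04 → 87

(47, 66, 87)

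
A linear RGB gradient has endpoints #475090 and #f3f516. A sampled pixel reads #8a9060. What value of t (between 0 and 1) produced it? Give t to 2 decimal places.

0.39

Invert the lerp on the R channel (largest span, 172): t = (138 − 71) / (243 − 71) = 67/172 = 0.38953.
Check on G: (144 − 80)/(245 − 80) = 0.3879 ✓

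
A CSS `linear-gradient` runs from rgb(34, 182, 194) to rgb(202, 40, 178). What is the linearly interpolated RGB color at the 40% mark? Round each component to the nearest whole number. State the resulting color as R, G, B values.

(101, 125, 188)

40% corresponds to t = 0.4.
R = 34 + 0.4 × (202 − 34) = 34 + 0.4 × 168 = 101.2 → 101
G = 182 + 0.4 × (40 − 182) = 182 + 0.4 × -142 = 125.2 → 125
B = 194 + 0.4 × (178 − 194) = 194 + 0.4 × -16 = 187.6 → 188
So the blended color is (101, 125, 188), about #657dbc.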